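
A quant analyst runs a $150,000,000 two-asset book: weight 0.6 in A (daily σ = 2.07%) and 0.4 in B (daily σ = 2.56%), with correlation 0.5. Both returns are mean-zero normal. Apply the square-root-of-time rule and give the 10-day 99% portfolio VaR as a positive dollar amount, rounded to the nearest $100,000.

$21,700,000

σ_p = √(0.6²·2.07² + 0.4²·2.56² + 2·0.5·0.6·0.4·2.07·2.56) = 1.965%.
σ_{10d} = 1.965% × √10 = 6.214%.
z(99%) = 2.326.
VaR = 2.326 × 6.214% = 14.454%; on $150,000,000 that is $21,681,000.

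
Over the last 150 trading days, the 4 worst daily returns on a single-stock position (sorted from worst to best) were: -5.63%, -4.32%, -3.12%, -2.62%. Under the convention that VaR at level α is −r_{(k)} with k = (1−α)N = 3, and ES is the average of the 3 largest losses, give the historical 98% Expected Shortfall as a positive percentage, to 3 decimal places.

4.357%

The 3 worst returns sum to -13.07%.
ES = −(-13.07%) / 3 = 4.3566…% ≈ 4.357%.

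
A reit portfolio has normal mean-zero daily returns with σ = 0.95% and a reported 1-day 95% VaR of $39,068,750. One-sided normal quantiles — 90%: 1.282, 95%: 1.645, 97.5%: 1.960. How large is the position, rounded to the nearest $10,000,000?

$2,500,000,000

VaR as a fraction of value: z·σ = 1.645 × 0.95% = 1.56275%.
Position = $39,068,750 / 0.0156275 = $2,500,000,000.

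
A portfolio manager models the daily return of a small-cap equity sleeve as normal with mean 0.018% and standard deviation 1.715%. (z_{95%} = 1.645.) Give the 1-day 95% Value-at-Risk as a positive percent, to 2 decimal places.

2.80%

VaR = −μ + z·σ = −(0.018%) + 1.645 × 1.715% = 2.803%.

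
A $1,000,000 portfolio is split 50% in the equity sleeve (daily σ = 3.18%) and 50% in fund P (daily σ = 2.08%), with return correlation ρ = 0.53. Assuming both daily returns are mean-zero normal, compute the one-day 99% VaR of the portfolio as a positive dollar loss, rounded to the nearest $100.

$53,900

σ_p² = 0.5²·3.18² + 0.5²·2.08² + 2·0.53·0.5·0.5·3.18·2.08 = 5.3625 (%²).
σ_p = √5.3625 = 2.316%.
At 99%, z = 2.326.
VaR = 2.326 × 2.316% = 5.387%; on $1,000,000 that is $53,870.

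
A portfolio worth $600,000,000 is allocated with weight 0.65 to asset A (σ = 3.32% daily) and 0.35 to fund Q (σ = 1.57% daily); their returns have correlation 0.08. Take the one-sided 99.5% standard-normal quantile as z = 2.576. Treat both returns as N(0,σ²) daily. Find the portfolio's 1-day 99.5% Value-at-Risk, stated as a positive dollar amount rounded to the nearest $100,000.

σ_p² = 0.65²·3.32² + 0.35²·1.57² + 2·0.08·0.65·0.35·3.32·1.57 = 5.1486 (%²).
σ_p = √5.1486 = 2.269%.
VaR = 2.576 × 2.269% = 5.845%; on $600,000,000 that is $35,070,000.

$35,100,000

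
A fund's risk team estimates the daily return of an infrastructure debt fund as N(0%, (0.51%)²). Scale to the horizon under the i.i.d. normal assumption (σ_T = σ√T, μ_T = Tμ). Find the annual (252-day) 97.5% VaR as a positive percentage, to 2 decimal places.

At 97.5%, z = 1.960.
σ_{252d} = 0.51% × √252 = 8.096%.
VaR = 1.960 × 8.096% = 15.868%.

15.87%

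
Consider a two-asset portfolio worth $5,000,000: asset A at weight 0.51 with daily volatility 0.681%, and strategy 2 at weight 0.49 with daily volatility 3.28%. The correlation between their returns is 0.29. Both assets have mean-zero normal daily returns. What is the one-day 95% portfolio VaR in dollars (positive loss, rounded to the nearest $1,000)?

$143,000

σ_p² = 0.51²·0.681² + 0.49²·3.28² + 2·0.29·0.51·0.49·0.681·3.28 = 3.0275 (%²).
σ_p = √3.0275 = 1.740%.
At 95%, z = 1.645.
VaR = 1.645 × 1.740% = 2.862%; on $5,000,000 that is $143,100.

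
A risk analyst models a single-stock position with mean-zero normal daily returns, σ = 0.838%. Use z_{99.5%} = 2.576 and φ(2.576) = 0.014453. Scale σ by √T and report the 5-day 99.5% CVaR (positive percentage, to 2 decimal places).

5.42%

σ_{5d} = 0.838% × √5 = 1.874%.
ES multiplier = φ(z)/(1−α) = 0.014453/0.005 = 2.891.
ES = 1.874% × 2.891 = 5.418%.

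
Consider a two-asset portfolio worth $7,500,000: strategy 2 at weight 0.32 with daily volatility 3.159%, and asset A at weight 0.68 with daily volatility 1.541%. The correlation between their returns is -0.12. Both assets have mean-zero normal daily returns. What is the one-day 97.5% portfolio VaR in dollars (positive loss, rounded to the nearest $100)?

$200,800

σ_p² = 0.32²·3.159² + 0.68²·1.541² + 2·-0.12·0.32·0.68·3.159·1.541 = 1.8657 (%²).
σ_p = √1.8657 = 1.366%.
At 97.5%, z = 1.960.
VaR = 1.960 × 1.366% = 2.677%; on $7,500,000 that is $200,775.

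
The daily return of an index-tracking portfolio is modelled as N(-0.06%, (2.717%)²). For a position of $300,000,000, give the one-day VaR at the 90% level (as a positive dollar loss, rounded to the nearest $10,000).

$10,630,000

At 90% one-sided, z = 1.282.
VaR = −μ + z·σ = −(-0.06%) + 1.282 × 2.717% = 3.543%.
On $300,000,000: 0.03543 × $300,000,000 = $10,629,000.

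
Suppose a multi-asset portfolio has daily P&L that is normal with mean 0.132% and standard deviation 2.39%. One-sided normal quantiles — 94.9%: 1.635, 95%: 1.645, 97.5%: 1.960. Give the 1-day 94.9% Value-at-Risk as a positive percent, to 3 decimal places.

VaR = −μ + z·σ = −(0.132%) + 1.635 × 2.39% = 3.776%.

3.776%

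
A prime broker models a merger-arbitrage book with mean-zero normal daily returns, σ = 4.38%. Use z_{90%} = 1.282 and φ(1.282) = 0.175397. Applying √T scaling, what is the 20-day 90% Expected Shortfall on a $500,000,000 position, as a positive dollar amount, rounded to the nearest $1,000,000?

σ_{20d} = 4.38% × √20 = 19.588%.
ES multiplier = φ(z)/(1−α) = 0.175397/0.1 = 1.754.
ES = 19.588% × 1.754 = 34.357%; on $500,000,000: $171,785,000.

$172,000,000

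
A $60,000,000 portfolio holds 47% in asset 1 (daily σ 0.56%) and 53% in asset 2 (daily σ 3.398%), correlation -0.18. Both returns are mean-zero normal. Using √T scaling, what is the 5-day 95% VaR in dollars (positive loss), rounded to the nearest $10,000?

σ_p = √(0.47²·0.56² + 0.53²·3.398² + 2·-0.18·0.47·0.53·0.56·3.398) = 1.773%.
σ_{5d} = 1.773% × √5 = 3.965%.
z(95%) = 1.645.
VaR = 1.645 × 3.965% = 6.522%; on $60,000,000 that is $3,913,200.

$3,910,000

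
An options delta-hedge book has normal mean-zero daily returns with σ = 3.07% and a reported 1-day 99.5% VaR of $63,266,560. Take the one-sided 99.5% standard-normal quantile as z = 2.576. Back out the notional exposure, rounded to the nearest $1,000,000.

$800,000,000

VaR as a fraction of value: z·σ = 2.576 × 3.07% = 7.90832%.
Position = $63,266,560 / 0.0790832 = $800,000,000.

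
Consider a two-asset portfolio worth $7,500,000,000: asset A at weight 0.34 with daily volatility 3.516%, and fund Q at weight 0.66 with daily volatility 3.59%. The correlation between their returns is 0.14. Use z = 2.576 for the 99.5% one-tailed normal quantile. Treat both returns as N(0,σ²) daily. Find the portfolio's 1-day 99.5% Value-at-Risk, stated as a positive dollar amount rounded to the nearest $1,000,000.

σ_p² = 0.34²·3.516² + 0.66²·3.59² + 2·0.14·0.34·0.66·3.516·3.59 = 7.8362 (%²).
σ_p = √7.8362 = 2.799%.
VaR = 2.576 × 2.799% = 7.210%; on $7,500,000,000 that is $540,750,000.

$541,000,000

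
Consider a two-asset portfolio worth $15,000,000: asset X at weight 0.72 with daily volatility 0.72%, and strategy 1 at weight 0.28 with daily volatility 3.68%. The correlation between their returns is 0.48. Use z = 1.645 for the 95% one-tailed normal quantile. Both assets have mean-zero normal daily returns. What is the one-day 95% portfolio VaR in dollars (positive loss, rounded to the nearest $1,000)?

σ_p² = 0.72²·0.72² + 0.28²·3.68² + 2·0.48·0.72·0.28·0.72·3.68 = 1.8433 (%²).
σ_p = √1.8433 = 1.358%.
VaR = 1.645 × 1.358% = 2.234%; on $15,000,000 that is $335,100.

$335,000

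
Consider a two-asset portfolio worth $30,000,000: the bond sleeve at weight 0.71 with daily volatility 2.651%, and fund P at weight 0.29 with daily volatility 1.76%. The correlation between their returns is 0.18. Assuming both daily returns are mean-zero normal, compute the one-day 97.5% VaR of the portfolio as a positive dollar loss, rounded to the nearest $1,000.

σ_p² = 0.71²·2.651² + 0.29²·1.76² + 2·0.18·0.71·0.29·2.651·1.76 = 4.1491 (%²).
σ_p = √4.1491 = 2.037%.
At 97.5%, z = 1.960.
VaR = 1.960 × 2.037% = 3.993%; on $30,000,000 that is $1,197,900.

$1,198,000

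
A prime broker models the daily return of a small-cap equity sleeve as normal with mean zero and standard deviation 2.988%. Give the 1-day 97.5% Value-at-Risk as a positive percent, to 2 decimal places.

At 97.5% one-sided, z = 1.960.
VaR = z·σ = 1.960 × 2.988% = 5.856%.

5.86%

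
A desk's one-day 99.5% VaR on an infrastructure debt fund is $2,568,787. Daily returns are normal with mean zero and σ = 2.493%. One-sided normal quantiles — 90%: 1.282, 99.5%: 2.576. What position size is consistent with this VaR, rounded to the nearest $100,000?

$40,000,000

VaR as a fraction of value: z·σ = 2.576 × 2.493% = 6.42197%.
Position = $2,568,787 / 0.0642197 = $39,999,997.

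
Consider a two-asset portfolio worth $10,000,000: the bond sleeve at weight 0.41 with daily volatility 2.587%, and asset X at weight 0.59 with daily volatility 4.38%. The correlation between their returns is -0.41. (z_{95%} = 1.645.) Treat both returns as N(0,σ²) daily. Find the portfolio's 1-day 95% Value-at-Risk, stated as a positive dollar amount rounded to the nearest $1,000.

$388,000

σ_p² = 0.41²·2.587² + 0.59²·4.38² + 2·-0.41·0.41·0.59·2.587·4.38 = 5.5555 (%²).
σ_p = √5.5555 = 2.357%.
VaR = 1.645 × 2.357% = 3.877%; on $10,000,000 that is $387,700.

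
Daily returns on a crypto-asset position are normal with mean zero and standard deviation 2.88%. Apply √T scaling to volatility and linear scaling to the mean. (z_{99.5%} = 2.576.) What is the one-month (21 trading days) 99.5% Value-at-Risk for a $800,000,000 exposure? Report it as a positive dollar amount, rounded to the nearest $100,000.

σ_{21d} = 2.88% × √21 = 13.198%.
VaR = 2.576 × 13.198% = 33.998%.
On $800,000,000: 0.33998 × $800,000,000 = $271,984,000.

$272,000,000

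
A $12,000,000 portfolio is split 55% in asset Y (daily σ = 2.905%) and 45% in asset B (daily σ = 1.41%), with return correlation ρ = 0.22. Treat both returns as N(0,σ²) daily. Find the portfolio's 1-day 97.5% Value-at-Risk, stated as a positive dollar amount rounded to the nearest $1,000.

σ_p² = 0.55²·2.905² + 0.45²·1.41² + 2·0.22·0.55·0.45·2.905·1.41 = 3.4015 (%²).
σ_p = √3.4015 = 1.844%.
At 97.5%, z = 1.960.
VaR = 1.960 × 1.844% = 3.614%; on $12,000,000 that is $433,680.

$434,000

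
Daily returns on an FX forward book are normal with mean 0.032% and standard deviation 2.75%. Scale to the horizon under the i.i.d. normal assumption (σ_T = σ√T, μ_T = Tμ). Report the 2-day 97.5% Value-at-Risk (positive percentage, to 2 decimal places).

7.56%

At 97.5%, z = 1.960.
σ_{2d} = 2.75% × √2 = 3.889%; μ_{2d} = 2 × 0.032% = 0.064%.
VaR = −(0.064%) + 1.960 × 3.889% = 7.558%.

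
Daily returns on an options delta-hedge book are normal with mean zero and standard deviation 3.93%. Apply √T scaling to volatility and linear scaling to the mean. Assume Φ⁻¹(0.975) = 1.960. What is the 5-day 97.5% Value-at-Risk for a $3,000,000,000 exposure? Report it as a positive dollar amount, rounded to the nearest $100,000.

σ_{5d} = 3.93% × √5 = 8.788%.
VaR = 1.960 × 8.788% = 17.224%.
On $3,000,000,000: 0.17224 × $3,000,000,000 = $516,720,000.

$516,700,000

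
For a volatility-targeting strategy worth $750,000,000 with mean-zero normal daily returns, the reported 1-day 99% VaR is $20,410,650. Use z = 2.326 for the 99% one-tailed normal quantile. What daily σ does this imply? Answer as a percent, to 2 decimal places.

1.17%

VaR as a fraction: $20,410,650 / $750,000,000 = 2.721%.
σ = VaR / z = 2.721% / 2.326 = 1.170%.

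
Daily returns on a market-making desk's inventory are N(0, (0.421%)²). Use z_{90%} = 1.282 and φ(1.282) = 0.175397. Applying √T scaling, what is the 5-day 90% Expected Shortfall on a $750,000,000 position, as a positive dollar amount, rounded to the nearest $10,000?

$12,380,000

σ_{5d} = 0.421% × √5 = 0.941%.
ES multiplier = φ(z)/(1−α) = 0.175397/0.1 = 1.754.
ES = 0.941% × 1.754 = 1.651%; on $750,000,000: $12,382,500.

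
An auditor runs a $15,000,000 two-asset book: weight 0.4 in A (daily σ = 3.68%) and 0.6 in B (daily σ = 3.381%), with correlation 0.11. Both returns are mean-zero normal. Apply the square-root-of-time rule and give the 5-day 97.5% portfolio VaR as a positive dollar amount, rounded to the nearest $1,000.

$1,732,000

σ_p = √(0.4²·3.68² + 0.6²·3.381² + 2·0.11·0.4·0.6·3.68·3.381) = 2.634%.
σ_{5d} = 2.634% × √5 = 5.890%.
z(97.5%) = 1.960.
VaR = 1.960 × 5.890% = 11.544%; on $15,000,000 that is $1,731,600.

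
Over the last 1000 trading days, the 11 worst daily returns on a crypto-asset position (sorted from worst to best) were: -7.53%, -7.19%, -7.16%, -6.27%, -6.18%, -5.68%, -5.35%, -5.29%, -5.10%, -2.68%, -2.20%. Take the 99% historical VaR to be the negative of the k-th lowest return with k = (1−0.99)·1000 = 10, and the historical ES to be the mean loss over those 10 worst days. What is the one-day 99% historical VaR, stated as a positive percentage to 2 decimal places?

2.68%

k = 10; the 10th lowest return is -2.68%, so VaR = 2.68%.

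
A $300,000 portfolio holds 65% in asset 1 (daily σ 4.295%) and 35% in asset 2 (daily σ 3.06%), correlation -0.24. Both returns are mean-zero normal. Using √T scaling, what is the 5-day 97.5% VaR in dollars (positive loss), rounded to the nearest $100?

$36,000

σ_p = √(0.65²·4.295² + 0.35²·3.06² + 2·-0.24·0.65·0.35·4.295·3.06) = 2.740%.
σ_{5d} = 2.740% × √5 = 6.127%.
z(97.5%) = 1.960.
VaR = 1.960 × 6.127% = 12.009%; on $300,000 that is $36,027.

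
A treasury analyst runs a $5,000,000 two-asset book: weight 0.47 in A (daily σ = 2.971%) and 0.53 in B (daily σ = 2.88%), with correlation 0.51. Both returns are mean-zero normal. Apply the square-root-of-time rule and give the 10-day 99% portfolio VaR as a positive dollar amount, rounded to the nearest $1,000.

$934,000

σ_p = √(0.47²·2.971² + 0.53²·2.88² + 2·0.51·0.47·0.53·2.971·2.88) = 2.540%.
σ_{10d} = 2.540% × √10 = 8.032%.
z(99%) = 2.326.
VaR = 2.326 × 8.032% = 18.682%; on $5,000,000 that is $934,100.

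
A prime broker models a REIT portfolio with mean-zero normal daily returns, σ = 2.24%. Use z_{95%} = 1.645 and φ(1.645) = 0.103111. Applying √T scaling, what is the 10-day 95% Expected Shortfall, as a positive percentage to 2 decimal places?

σ_{10d} = 2.24% × √10 = 7.084%.
ES multiplier = φ(z)/(1−α) = 0.103111/0.05 = 2.062.
ES = 7.084% × 2.062 = 14.607%.

14.61%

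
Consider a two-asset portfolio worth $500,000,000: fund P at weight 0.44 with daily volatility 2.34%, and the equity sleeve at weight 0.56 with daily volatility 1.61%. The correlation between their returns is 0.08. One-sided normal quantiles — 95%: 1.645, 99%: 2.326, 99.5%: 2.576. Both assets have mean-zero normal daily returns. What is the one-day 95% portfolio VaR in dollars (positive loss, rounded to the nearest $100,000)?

$11,700,000

σ_p² = 0.44²·2.34² + 0.56²·1.61² + 2·0.08·0.44·0.56·2.34·1.61 = 2.0215 (%²).
σ_p = √2.0215 = 1.422%.
VaR = 1.645 × 1.422% = 2.339%; on $500,000,000 that is $11,695,000.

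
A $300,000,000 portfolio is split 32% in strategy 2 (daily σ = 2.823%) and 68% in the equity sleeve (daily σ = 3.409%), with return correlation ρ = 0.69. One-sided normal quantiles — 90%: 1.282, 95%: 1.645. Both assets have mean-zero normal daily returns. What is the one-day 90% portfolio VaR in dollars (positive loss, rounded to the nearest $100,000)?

$11,600,000

σ_p² = 0.32²·2.823² + 0.68²·3.409² + 2·0.69·0.32·0.68·2.823·3.409 = 9.0796 (%²).
σ_p = √9.0796 = 3.013%.
VaR = 1.282 × 3.013% = 3.863%; on $300,000,000 that is $11,589,000.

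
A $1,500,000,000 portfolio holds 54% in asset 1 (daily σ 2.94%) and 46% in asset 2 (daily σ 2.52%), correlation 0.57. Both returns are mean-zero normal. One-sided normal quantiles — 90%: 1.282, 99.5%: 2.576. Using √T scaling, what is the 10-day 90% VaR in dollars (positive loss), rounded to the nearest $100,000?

σ_p = √(0.54²·2.94² + 0.46²·2.52² + 2·0.57·0.54·0.46·2.94·2.52) = 2.442%.
σ_{10d} = 2.442% × √10 = 7.722%.
VaR = 1.282 × 7.722% = 9.900%; on $1,500,000,000 that is $148,500,000.

$148,500,000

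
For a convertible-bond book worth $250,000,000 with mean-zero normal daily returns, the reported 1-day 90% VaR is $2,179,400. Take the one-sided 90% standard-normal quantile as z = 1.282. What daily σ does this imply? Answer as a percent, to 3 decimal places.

0.680%

VaR as a fraction: $2,179,400 / $250,000,000 = 0.872%.
σ = VaR / z = 0.872% / 1.282 = 0.680%.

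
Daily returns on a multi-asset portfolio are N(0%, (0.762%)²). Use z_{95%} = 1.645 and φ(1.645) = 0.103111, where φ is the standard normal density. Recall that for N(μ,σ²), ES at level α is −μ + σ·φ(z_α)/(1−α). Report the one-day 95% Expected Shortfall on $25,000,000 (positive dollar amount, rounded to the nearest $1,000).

$393,000

Tail multiplier: φ(z)/(1−α) = 0.103111 / 0.05 = 2.062.
ES = 0.762% × 2.062 = 1.571%.
On $25,000,000: 0.01571 × $25,000,000 = $392,750.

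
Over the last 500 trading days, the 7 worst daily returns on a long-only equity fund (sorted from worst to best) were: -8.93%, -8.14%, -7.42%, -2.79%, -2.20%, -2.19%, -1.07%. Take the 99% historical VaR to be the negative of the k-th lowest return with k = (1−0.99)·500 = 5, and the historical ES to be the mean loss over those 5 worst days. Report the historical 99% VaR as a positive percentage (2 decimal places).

2.20%

k = 5; the 5th lowest return is -2.20%, so VaR = 2.20%.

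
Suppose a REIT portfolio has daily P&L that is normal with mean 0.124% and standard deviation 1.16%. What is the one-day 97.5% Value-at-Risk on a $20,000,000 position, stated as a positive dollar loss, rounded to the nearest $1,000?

$430,000

At 97.5% one-sided, z = 1.960.
VaR = −μ + z·σ = −(0.124%) + 1.960 × 1.16% = 2.150%.
On $20,000,000: 0.02150 × $20,000,000 = $430,000.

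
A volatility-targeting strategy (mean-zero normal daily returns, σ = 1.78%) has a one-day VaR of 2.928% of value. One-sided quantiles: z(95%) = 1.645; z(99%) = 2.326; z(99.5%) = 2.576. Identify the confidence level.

Implied z = VaR/σ = 2.928 / 1.78 = 1.645.
This matches z(95%) = 1.645.

95%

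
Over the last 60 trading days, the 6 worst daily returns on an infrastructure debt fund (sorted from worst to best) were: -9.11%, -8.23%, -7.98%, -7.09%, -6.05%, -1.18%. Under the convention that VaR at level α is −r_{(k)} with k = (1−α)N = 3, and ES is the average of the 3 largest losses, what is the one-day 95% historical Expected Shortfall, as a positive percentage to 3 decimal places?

The 3 worst returns sum to -25.32%.
ES = −(-25.32%) / 3 = 8.44% ≈ 8.440%.

8.440%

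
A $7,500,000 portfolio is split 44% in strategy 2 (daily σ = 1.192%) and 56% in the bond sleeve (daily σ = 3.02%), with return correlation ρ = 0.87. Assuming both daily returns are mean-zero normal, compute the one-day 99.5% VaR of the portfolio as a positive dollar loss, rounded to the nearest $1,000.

$418,000

σ_p² = 0.44²·1.192² + 0.56²·3.02² + 2·0.87·0.44·0.56·1.192·3.02 = 4.6786 (%²).
σ_p = √4.6786 = 2.163%.
At 99.5%, z = 2.576.
VaR = 2.576 × 2.163% = 5.572%; on $7,500,000 that is $417,900.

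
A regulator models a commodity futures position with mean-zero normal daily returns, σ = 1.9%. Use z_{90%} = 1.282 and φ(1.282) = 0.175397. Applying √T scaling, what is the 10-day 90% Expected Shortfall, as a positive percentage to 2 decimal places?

σ_{10d} = 1.9% × √10 = 6.008%.
ES multiplier = φ(z)/(1−α) = 0.175397/0.1 = 1.754.
ES = 6.008% × 1.754 = 10.538%.

10.54%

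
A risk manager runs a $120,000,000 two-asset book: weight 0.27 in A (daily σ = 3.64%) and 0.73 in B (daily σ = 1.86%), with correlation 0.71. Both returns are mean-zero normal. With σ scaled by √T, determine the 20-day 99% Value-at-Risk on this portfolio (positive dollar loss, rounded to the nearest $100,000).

σ_p = √(0.27²·3.64² + 0.73²·1.86² + 2·0.71·0.27·0.73·3.64·1.86) = 2.169%.
σ_{20d} = 2.169% × √20 = 9.700%.
z(99%) = 2.326.
VaR = 2.326 × 9.700% = 22.562%; on $120,000,000 that is $27,074,400.

$27,100,000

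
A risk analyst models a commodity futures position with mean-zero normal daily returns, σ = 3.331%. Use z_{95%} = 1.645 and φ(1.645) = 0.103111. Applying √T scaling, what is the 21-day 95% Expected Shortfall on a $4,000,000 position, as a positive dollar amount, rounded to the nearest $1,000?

$1,259,000

σ_{21d} = 3.331% × √21 = 15.265%.
ES multiplier = φ(z)/(1−α) = 0.103111/0.05 = 2.062.
ES = 15.265% × 2.062 = 31.476%; on $4,000,000: $1,259,040.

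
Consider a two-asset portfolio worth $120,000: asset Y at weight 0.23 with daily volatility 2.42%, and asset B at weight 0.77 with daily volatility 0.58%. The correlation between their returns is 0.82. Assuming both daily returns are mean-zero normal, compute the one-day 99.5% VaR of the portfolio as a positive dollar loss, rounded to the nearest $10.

$2,960

σ_p² = 0.23²·2.42² + 0.77²·0.58² + 2·0.82·0.23·0.77·2.42·0.58 = 0.9169 (%²).
σ_p = √0.9169 = 0.958%.
At 99.5%, z = 2.576.
VaR = 2.576 × 0.958% = 2.468%; on $120,000 that is $2,962.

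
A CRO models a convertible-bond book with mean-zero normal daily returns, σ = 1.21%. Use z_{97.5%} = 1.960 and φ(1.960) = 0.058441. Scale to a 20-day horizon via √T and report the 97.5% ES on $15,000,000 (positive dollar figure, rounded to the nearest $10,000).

σ_{20d} = 1.21% × √20 = 5.411%.
ES multiplier = φ(z)/(1−α) = 0.058441/0.025 = 2.338.
ES = 5.411% × 2.338 = 12.651%; on $15,000,000: $1,897,650.

$1,900,000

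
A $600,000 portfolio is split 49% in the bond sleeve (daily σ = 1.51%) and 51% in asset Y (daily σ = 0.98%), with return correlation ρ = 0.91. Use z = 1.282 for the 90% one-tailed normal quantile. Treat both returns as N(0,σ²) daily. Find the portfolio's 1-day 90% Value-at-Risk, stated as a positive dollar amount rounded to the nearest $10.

$9,330

σ_p² = 0.49²·1.51² + 0.51²·0.98² + 2·0.91·0.49·0.51·1.51·0.98 = 1.4703 (%²).
σ_p = √1.4703 = 1.213%.
VaR = 1.282 × 1.213% = 1.555%; on $600,000 that is $9,330.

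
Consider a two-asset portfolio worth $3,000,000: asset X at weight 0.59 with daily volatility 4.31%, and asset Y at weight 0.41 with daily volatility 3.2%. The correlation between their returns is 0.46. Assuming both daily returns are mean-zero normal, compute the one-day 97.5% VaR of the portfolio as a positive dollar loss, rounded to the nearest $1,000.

σ_p² = 0.59²·4.31² + 0.41²·3.2² + 2·0.46·0.59·0.41·4.31·3.2 = 11.2571 (%²).
σ_p = √11.2571 = 3.355%.
At 97.5%, z = 1.960.
VaR = 1.960 × 3.355% = 6.576%; on $3,000,000 that is $197,280.

$197,000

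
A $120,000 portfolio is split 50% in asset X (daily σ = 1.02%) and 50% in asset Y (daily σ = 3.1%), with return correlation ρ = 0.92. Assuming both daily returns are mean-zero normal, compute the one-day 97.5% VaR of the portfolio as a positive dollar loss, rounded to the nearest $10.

$4,770

σ_p² = 0.5²·1.02² + 0.5²·3.1² + 2·0.92·0.5·0.5·1.02·3.1 = 4.1171 (%²).
σ_p = √4.1171 = 2.029%.
At 97.5%, z = 1.960.
VaR = 1.960 × 2.029% = 3.977%; on $120,000 that is $4,772.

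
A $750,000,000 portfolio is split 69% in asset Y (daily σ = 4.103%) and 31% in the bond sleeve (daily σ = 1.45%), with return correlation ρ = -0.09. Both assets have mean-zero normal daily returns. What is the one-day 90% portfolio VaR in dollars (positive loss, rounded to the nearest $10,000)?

$27,170,000

σ_p² = 0.69²·4.103² + 0.31²·1.45² + 2·-0.09·0.69·0.31·4.103·1.45 = 7.9879 (%²).
σ_p = √7.9879 = 2.826%.
At 90%, z = 1.282.
VaR = 1.282 × 2.826% = 3.623%; on $750,000,000 that is $27,172,500.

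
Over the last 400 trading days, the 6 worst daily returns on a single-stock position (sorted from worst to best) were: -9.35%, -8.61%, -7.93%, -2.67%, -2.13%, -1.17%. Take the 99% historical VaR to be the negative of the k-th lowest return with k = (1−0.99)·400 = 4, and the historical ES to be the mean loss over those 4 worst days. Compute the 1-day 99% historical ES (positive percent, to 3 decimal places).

The 4 worst returns sum to -28.56%.
ES = −(-28.56%) / 4 = 7.14% ≈ 7.140%.

7.140%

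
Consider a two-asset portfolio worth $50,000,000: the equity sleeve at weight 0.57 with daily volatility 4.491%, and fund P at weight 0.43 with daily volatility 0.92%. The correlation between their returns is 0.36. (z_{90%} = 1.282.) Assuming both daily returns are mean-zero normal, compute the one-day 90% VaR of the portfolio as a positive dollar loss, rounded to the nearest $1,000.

σ_p² = 0.57²·4.491² + 0.43²·0.92² + 2·0.36·0.57·0.43·4.491·0.92 = 7.4386 (%²).
σ_p = √7.4386 = 2.727%.
VaR = 1.282 × 2.727% = 3.496%; on $50,000,000 that is $1,748,000.

$1,748,000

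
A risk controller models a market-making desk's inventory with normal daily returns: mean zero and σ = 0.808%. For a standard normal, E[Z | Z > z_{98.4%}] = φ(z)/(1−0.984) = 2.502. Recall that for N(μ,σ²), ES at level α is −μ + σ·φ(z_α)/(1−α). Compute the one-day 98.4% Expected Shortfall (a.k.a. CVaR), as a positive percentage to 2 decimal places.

ES = 0.808% × 2.502 = 2.022%.

2.02%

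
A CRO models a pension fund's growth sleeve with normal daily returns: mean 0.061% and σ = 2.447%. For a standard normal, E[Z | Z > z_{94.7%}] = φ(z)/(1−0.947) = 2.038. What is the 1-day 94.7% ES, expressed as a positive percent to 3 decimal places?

ES = −(0.061%) + 2.447% × 2.038 = 4.926%.

4.926%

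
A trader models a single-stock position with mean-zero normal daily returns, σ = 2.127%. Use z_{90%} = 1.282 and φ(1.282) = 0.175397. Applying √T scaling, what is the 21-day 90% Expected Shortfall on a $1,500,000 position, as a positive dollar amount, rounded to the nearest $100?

$256,400

σ_{21d} = 2.127% × √21 = 9.747%.
ES multiplier = φ(z)/(1−α) = 0.175397/0.1 = 1.754.
ES = 9.747% × 1.754 = 17.096%; on $1,500,000: $256,440.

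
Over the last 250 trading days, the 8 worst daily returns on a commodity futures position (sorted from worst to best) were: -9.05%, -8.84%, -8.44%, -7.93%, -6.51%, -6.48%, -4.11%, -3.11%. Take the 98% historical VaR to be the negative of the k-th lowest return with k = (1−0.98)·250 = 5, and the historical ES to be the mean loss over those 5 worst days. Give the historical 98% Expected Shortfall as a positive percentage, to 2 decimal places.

The 5 worst returns sum to -40.77%.
ES = −(-40.77%) / 5 = 8.154% ≈ 8.15%.

8.15%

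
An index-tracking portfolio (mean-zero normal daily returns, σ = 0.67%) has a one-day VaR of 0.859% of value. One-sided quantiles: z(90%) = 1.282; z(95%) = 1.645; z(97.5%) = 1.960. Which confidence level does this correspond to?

Implied z = VaR/σ = 0.859 / 0.67 = 1.282.
This matches z(90%) = 1.282.

90%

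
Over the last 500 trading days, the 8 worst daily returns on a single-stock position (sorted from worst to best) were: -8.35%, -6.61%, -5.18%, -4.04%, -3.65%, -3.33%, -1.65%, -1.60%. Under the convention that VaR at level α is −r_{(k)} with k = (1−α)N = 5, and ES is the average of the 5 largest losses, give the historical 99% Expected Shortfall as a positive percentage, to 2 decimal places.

The 5 worst returns sum to -27.83%.
ES = −(-27.83%) / 5 = 5.566% ≈ 5.57%.

5.57%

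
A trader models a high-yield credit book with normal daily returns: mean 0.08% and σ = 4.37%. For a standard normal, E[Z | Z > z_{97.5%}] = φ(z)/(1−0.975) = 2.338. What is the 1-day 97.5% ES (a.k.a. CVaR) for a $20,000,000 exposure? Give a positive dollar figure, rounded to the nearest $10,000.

$2,030,000

ES = −(0.08%) + 4.37% × 2.338 = 10.137%.
On $20,000,000: 0.10137 × $20,000,000 = $2,027,400.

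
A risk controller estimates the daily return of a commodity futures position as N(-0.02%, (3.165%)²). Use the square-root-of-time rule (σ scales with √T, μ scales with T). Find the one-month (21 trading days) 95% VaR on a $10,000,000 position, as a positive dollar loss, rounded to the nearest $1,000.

$2,428,000

At 95%, z = 1.645.
σ_{21d} = 3.165% × √21 = 14.504%; μ_{21d} = 21 × -0.02% = -0.420%.
VaR = −(-0.420%) + 1.645 × 14.504% = 24.279%.
On $10,000,000: 0.24279 × $10,000,000 = $2,427,900.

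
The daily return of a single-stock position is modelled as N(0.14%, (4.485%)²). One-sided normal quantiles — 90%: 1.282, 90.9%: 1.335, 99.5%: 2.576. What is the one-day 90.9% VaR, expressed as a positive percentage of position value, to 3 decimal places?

VaR = −μ + z·σ = −(0.14%) + 1.335 × 4.485% = 5.847%.

5.847%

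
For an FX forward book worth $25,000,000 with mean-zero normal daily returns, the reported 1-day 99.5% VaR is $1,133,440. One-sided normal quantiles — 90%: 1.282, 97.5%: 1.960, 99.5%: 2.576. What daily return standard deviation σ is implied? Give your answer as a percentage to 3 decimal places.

1.760%

VaR as a fraction: $1,133,440 / $25,000,000 = 4.534%.
σ = VaR / z = 4.534% / 2.576 = 1.760%.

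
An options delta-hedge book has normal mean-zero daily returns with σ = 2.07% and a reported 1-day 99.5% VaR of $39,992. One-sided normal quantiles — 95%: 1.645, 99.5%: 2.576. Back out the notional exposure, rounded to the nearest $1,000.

$750,000

VaR as a fraction of value: z·σ = 2.576 × 2.07% = 5.33232%.
Position = $39,992 / 0.0533232 = $749,992.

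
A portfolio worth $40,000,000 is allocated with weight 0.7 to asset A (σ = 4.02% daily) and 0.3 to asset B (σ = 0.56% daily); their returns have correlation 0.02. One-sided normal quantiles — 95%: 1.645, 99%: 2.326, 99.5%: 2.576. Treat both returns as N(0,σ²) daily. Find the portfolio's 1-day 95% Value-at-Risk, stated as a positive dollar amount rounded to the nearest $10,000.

σ_p² = 0.7²·4.02² + 0.3²·0.56² + 2·0.02·0.7·0.3·4.02·0.56 = 7.9657 (%²).
σ_p = √7.9657 = 2.822%.
VaR = 1.645 × 2.822% = 4.642%; on $40,000,000 that is $1,856,800.

$1,860,000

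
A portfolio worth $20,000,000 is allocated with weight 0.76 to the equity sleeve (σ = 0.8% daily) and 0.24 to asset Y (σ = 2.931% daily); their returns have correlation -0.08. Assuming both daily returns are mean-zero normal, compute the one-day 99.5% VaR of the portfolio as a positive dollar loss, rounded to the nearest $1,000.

$460,000

σ_p² = 0.76²·0.8² + 0.24²·2.931² + 2·-0.08·0.76·0.24·0.8·2.931 = 0.7961 (%²).
σ_p = √0.7961 = 0.892%.
At 99.5%, z = 2.576.
VaR = 2.576 × 0.892% = 2.298%; on $20,000,000 that is $459,600.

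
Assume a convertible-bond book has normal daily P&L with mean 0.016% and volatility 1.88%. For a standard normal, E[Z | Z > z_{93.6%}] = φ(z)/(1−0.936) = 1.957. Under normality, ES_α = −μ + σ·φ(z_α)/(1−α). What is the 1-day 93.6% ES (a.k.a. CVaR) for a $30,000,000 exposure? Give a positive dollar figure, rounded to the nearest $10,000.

$1,100,000

ES = −(0.016%) + 1.88% × 1.957 = 3.663%.
On $30,000,000: 0.03663 × $30,000,000 = $1,098,900.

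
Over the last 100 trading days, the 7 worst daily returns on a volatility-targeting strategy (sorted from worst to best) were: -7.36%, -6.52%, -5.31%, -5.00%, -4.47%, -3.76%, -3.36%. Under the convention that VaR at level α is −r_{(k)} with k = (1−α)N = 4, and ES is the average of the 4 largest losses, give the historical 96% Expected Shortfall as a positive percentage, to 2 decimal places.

6.05%

The 4 worst returns sum to -24.19%.
ES = −(-24.19%) / 4 = 6.0475% ≈ 6.05%.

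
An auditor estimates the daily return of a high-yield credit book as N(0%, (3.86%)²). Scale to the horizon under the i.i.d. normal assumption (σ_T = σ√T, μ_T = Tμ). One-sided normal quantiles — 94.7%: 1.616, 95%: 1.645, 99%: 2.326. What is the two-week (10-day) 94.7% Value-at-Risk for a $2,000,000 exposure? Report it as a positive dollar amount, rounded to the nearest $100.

σ_{10d} = 3.86% × √10 = 12.206%.
VaR = 1.616 × 12.206% = 19.725%.
On $2,000,000: 0.19725 × $2,000,000 = $394,500.

$394,500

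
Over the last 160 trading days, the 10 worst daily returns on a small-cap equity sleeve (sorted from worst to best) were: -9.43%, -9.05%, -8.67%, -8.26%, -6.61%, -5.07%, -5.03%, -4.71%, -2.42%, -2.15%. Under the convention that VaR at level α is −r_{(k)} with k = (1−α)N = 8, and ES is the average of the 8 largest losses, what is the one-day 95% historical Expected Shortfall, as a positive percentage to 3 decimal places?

The 8 worst returns sum to -56.83%.
ES = −(-56.83%) / 8 = 7.10375% ≈ 7.104%.

7.104%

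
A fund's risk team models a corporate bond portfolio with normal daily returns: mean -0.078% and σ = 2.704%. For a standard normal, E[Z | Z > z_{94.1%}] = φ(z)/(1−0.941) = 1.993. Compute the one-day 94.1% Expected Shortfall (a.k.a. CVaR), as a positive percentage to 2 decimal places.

5.47%

ES = −(-0.078%) + 2.704% × 1.993 = 5.467%.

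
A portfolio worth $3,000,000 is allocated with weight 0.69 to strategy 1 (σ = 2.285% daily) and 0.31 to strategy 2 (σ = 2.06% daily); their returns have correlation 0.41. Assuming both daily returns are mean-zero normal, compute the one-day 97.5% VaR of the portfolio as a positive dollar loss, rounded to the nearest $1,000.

σ_p² = 0.69²·2.285² + 0.31²·2.06² + 2·0.41·0.69·0.31·2.285·2.06 = 3.7193 (%²).
σ_p = √3.7193 = 1.929%.
At 97.5%, z = 1.960.
VaR = 1.960 × 1.929% = 3.781%; on $3,000,000 that is $113,430.

$113,000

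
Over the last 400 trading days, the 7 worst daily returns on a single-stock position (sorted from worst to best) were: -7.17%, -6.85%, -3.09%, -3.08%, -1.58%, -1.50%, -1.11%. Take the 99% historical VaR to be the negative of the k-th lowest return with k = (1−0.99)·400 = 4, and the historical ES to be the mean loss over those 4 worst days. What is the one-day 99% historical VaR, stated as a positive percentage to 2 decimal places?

3.08%

k = 4; the 4th lowest return is -3.08%, so VaR = 3.08%.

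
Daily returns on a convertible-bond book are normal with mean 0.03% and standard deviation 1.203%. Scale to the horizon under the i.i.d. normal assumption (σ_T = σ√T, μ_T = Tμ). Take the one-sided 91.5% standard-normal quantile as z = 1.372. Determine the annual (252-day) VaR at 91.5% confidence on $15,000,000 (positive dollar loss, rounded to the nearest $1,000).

$2,796,000

σ_{252d} = 1.203% × √252 = 19.097%; μ_{252d} = 252 × 0.03% = 7.560%.
VaR = −(7.560%) + 1.372 × 19.097% = 18.641%.
On $15,000,000: 0.18641 × $15,000,000 = $2,796,150.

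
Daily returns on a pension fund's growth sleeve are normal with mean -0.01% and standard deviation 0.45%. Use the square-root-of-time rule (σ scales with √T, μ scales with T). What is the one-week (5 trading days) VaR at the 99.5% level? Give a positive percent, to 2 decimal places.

2.64%

At 99.5%, z = 2.576.
σ_{5d} = 0.45% × √5 = 1.006%; μ_{5d} = 5 × -0.01% = -0.050%.
VaR = −(-0.050%) + 2.576 × 1.006% = 2.641%.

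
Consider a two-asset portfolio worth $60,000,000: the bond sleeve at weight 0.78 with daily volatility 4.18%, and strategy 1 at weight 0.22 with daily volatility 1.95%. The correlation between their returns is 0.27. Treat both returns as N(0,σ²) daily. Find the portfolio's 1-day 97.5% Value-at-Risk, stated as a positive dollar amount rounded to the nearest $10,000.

σ_p² = 0.78²·4.18² + 0.22²·1.95² + 2·0.27·0.78·0.22·4.18·1.95 = 11.5696 (%²).
σ_p = √11.5696 = 3.401%.
At 97.5%, z = 1.960.
VaR = 1.960 × 3.401% = 6.666%; on $60,000,000 that is $3,999,600.

$4,000,000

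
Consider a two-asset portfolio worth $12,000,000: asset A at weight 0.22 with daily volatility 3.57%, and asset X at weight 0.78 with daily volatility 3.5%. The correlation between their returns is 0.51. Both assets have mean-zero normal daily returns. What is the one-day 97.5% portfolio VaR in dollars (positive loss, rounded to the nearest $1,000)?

σ_p² = 0.22²·3.57² + 0.78²·3.5² + 2·0.51·0.22·0.78·3.57·3.5 = 10.2568 (%²).
σ_p = √10.2568 = 3.203%.
At 97.5%, z = 1.960.
VaR = 1.960 × 3.203% = 6.278%; on $12,000,000 that is $753,360.

$753,000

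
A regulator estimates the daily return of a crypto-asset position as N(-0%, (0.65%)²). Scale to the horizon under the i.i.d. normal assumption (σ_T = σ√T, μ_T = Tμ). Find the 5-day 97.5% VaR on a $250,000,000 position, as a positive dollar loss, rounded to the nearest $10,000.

$7,120,000

At 97.5%, z = 1.960.
σ_{5d} = 0.65% × √5 = 1.453%.
VaR = 1.960 × 1.453% = 2.848%.
On $250,000,000: 0.02848 × $250,000,000 = $7,120,000.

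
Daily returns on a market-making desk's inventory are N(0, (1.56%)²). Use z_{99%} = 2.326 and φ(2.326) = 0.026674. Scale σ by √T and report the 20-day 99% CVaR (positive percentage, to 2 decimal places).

σ_{20d} = 1.56% × √20 = 6.977%.
ES multiplier = φ(z)/(1−α) = 0.026674/0.01 = 2.667.
ES = 6.977% × 2.667 = 18.608%.

18.61%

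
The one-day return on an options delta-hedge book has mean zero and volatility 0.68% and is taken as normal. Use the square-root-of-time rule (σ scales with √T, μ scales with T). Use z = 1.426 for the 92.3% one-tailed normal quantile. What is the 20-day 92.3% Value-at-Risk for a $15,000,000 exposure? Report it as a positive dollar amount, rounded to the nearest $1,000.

σ_{20d} = 0.68% × √20 = 3.041%.
VaR = 1.426 × 3.041% = 4.336%.
On $15,000,000: 0.04336 × $15,000,000 = $650,400.

$650,000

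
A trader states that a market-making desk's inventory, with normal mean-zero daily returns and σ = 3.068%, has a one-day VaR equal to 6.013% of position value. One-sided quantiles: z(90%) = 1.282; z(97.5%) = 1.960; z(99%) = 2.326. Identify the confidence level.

Implied z = VaR/σ = 6.013 / 3.068 = 1.960.
This matches z(97.5%) = 1.960.

97.5%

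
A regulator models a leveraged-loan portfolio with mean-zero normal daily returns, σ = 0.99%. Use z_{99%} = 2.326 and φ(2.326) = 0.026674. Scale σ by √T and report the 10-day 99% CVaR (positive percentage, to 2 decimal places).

8.35%

σ_{10d} = 0.99% × √10 = 3.131%.
ES multiplier = φ(z)/(1−α) = 0.026674/0.01 = 2.667.
ES = 3.131% × 2.667 = 8.350%.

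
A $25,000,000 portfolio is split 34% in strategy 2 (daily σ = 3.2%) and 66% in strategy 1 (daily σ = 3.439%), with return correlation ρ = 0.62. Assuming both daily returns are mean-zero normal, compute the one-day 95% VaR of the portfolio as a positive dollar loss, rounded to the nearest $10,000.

σ_p² = 0.34²·3.2² + 0.66²·3.439² + 2·0.62·0.34·0.66·3.2·3.439 = 9.3976 (%²).
σ_p = √9.3976 = 3.066%.
At 95%, z = 1.645.
VaR = 1.645 × 3.066% = 5.044%; on $25,000,000 that is $1,261,000.

$1,260,000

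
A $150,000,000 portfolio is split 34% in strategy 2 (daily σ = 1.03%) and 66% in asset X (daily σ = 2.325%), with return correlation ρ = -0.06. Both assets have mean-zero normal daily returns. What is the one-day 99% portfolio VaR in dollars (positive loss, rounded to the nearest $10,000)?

$5,420,000

σ_p² = 0.34²·1.03² + 0.66²·2.325² + 2·-0.06·0.34·0.66·1.03·2.325 = 2.4128 (%²).
σ_p = √2.4128 = 1.553%.
At 99%, z = 2.326.
VaR = 2.326 × 1.553% = 3.612%; on $150,000,000 that is $5,418,000.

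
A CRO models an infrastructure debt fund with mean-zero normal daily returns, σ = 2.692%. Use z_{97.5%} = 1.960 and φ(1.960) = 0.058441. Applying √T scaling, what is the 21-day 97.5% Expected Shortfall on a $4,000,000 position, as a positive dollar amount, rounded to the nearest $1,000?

σ_{21d} = 2.692% × √21 = 12.336%.
ES multiplier = φ(z)/(1−α) = 0.058441/0.025 = 2.338.
ES = 12.336% × 2.338 = 28.842%; on $4,000,000: $1,153,680.

$1,154,000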